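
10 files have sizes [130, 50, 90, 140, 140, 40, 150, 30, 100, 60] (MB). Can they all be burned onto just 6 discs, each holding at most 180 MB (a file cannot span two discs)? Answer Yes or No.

Yes

A valid assignment using 6 discs:
  disc 1: 150 + 30 = 180
  disc 2: 140 + 40 = 180
  disc 3: 140 = 140
  disc 4: 130 + 50 = 180
  disc 5: 100 + 60 = 160
  disc 6: 90 = 90
Every load is within 180 MB, so 6 discs suffice.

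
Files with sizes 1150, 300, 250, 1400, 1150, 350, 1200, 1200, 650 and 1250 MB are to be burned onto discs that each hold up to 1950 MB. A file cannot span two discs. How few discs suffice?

6

Total = 1400 + 1250 + 1200 + 1200 + 1150 + 1150 + 650 + 350 + 300 + 250 = 8900 MB.
Lower bound: ⌈8900/1950⌉ = 5 discs.
Also, 6 files each exceed 975 MB, and no two of those can share a disc, so at least 6 discs are needed.
A packing using 6 discs:
  disc 1: 1400 + 350 = 1750
  disc 2: 1250 + 650 = 1900
  disc 3: 1200 + 300 + 250 = 1750
  disc 4: 1200 = 1200
  disc 5: 1150 = 1150
  disc 6: 1150 = 1150
This matches the lower bound, so 6 is optimal.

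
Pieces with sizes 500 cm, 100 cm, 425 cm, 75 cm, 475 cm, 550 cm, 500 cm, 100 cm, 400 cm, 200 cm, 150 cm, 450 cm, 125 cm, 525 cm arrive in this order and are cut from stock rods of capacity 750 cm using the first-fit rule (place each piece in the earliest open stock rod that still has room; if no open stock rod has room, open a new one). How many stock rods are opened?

  500 → stock rod 1 (new)  [load 500/750]
  100 → stock rod 1  [load 600/750]
  425 → stock rod 2 (new)  [load 425/750]
  75 → stock rod 1  [load 675/750]
  475 → stock rod 3 (new)  [load 475/750]
  550 → stock rod 4 (new)  [load 550/750]
  500 → stock rod 5 (new)  [load 500/750]
  100 → stock rod 2  [load 525/750]
  400 → stock rod 6 (new)  [load 400/750]
  200 → stock rod 2  [load 725/750]
  150 → stock rod 3  [load 625/750]
  450 → stock rod 7 (new)  [load 450/750]
  125 → stock rod 3  [load 750/750]
  525 → stock rod 8 (new)  [load 525/750]
8 stock rods opened.

8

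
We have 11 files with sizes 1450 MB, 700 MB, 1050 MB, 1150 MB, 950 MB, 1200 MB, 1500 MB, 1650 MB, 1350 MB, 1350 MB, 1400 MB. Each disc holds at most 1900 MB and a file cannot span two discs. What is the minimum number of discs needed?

Total = 1650 + 1500 + 1450 + 1400 + 1350 + 1350 + 1200 + 1150 + 1050 + 950 + 700 = 13750 MB.
Lower bound: ⌈13750/1900⌉ = 8 discs.
Also, 9 files each exceed 950 MB, and no two of those can share a disc, so at least 9 discs are needed.
A packing using 10 discs:
  disc 1: 1650 = 1650
  disc 2: 1500 = 1500
  disc 3: 1450 = 1450
  disc 4: 1400 = 1400
  disc 5: 1350 = 1350
  disc 6: 1350 = 1350
  disc 7: 1200 + 700 = 1900
  disc 8: 1150 = 1150
  disc 9: 1050 = 1050
  disc 10: 950 = 950
No arrangement into 9 discs stays within capacity, so 10 is optimal.

10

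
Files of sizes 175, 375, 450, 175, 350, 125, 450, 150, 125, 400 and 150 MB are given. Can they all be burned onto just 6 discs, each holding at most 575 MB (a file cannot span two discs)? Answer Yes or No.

Yes

A valid assignment using 6 discs:
  disc 1: 450 + 125 = 575
  disc 2: 450 + 125 = 575
  disc 3: 400 + 175 = 575
  disc 4: 375 + 175 = 550
  disc 5: 350 + 150 = 500
  disc 6: 150 = 150
Every load is within 575 MB, so 6 discs suffice.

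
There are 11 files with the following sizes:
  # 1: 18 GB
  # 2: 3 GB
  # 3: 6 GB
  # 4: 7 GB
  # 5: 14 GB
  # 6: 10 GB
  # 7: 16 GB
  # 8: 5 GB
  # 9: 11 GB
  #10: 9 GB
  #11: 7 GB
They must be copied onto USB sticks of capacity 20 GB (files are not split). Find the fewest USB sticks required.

6

Total = 18 + 16 + 14 + 11 + 10 + 9 + 7 + 7 + 6 + 5 + 3 = 106 GB.
Lower bound: ⌈106/20⌉ = 6 USB sticks.
A packing using 6 USB sticks:
  USB stick 1: 18 = 18
  USB stick 2: 16 + 3 = 19
  USB stick 3: 14 + 6 = 20
  USB stick 4: 11 + 9 = 20
  USB stick 5: 10 + 7 = 17
  USB stick 6: 7 + 5 = 12
This matches the lower bound, so 6 is optimal.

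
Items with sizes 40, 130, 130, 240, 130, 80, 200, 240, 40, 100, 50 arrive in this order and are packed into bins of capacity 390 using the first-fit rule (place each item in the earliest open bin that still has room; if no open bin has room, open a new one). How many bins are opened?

  40 → bin 1 (new)  [load 40/390]
  130 → bin 1  [load 170/390]
  130 → bin 1  [load 300/390]
  240 → bin 2 (new)  [load 240/390]
  130 → bin 2  [load 370/390]
  80 → bin 1  [load 380/390]
  200 → bin 3 (new)  [load 200/390]
  240 → bin 4 (new)  [load 240/390]
  40 → bin 3  [load 240/390]
  100 → bin 3  [load 340/390]
  50 → bin 3  [load 390/390]
4 bins opened.

4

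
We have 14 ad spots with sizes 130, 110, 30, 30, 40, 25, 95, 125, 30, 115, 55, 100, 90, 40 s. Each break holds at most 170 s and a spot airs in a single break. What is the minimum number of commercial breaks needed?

7

Total = 130 + 125 + 115 + 110 + 100 + 95 + 90 + 55 + 40 + 40 + 30 + 30 + 30 + 25 = 1015 s.
Lower bound: ⌈1015/170⌉ = 6 commercial breaks.
Also, 7 ad spots each exceed 85 s, and no two of those can share a break, so at least 7 commercial breaks are needed.
A packing using 7 commercial breaks:
  break 1: 130 + 40 = 170
  break 2: 125 + 40 = 165
  break 3: 115 + 55 = 170
  break 4: 110 + 30 + 30 = 170
  break 5: 100 + 30 + 25 = 155
  break 6: 95 = 95
  break 7: 90 = 90
This matches the lower bound, so 7 is optimal.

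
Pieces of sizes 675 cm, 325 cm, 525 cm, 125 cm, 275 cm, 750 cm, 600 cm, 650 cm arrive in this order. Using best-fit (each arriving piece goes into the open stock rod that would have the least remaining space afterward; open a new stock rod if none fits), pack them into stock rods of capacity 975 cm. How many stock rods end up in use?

  675 → stock rod 1 (new)  [load 675/975]
  325 → stock rod 2 (new)  [load 325/975]
  525 → stock rod 2  [load 850/975]
  125 → stock rod 2  [load 975/975]
  275 → stock rod 1  [load 950/975]
  750 → stock rod 3 (new)  [load 750/975]
  600 → stock rod 4 (new)  [load 600/975]
  650 → stock rod 5 (new)  [load 650/975]
5 stock rods opened.

5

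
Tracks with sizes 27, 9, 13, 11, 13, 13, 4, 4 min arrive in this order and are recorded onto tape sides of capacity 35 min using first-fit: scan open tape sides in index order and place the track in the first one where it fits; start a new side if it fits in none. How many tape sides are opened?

  27 → side 1 (new)  [load 27/35]
  9 → side 2 (new)  [load 9/35]
  13 → side 2  [load 22/35]
  11 → side 2  [load 33/35]
  13 → side 3 (new)  [load 13/35]
  13 → side 3  [load 26/35]
  4 → side 1  [load 31/35]
  4 → side 1  [load 35/35]
3 tape sides opened.

3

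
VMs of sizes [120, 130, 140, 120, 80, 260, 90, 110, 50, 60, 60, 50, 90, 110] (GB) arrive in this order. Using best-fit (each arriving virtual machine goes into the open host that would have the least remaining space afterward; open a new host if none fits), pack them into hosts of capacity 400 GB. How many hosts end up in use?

  120 → host 1 (new)  [load 120/400]
  130 → host 1  [load 250/400]
  140 → host 1  [load 390/400]
  120 → host 2 (new)  [load 120/400]
  80 → host 2  [load 200/400]
  260 → host 3 (new)  [load 260/400]
  90 → host 3  [load 350/400]
  110 → host 2  [load 310/400]
  50 → host 3  [load 400/400]
  60 → host 2  [load 370/400]
  60 → host 4 (new)  [load 60/400]
  50 → host 4  [load 110/400]
  90 → host 4  [load 200/400]
  110 → host 4  [load 310/400]
4 hosts opened.

4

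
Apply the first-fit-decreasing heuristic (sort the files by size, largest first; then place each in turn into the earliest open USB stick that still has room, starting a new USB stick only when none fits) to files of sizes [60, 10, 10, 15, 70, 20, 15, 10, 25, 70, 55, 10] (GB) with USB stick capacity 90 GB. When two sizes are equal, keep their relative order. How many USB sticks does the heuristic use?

5

Sorted descending: 70, 70, 60, 55, 25, 20, 15, 15, 10, 10, 10, 10.
  70 → USB stick 1 (new)  [load 70/90]
  70 → USB stick 2 (new)  [load 70/90]
  60 → USB stick 3 (new)  [load 60/90]
  55 → USB stick 4 (new)  [load 55/90]
  25 → USB stick 3  [load 85/90]
  20 → USB stick 1  [load 90/90]
  15 → USB stick 2  [load 85/90]
  15 → USB stick 4  [load 70/90]
  10 → USB stick 4  [load 80/90]
  10 → USB stick 4  [load 90/90]
  10 → USB stick 5 (new)  [load 10/90]
  10 → USB stick 5  [load 20/90]
5 USB sticks opened.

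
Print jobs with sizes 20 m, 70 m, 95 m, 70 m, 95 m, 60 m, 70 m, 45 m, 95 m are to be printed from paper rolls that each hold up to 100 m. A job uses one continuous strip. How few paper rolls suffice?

8

Total = 95 + 95 + 95 + 70 + 70 + 70 + 60 + 45 + 20 = 620 m.
Lower bound: ⌈620/100⌉ = 7 paper rolls.
A packing using 8 paper rolls:
  roll 1: 95 = 95
  roll 2: 95 = 95
  roll 3: 95 = 95
  roll 4: 70 + 20 = 90
  roll 5: 70 = 70
  roll 6: 70 = 70
  roll 7: 60 = 60
  roll 8: 45 = 45
No arrangement into 7 paper rolls stays within capacity, so 8 is optimal.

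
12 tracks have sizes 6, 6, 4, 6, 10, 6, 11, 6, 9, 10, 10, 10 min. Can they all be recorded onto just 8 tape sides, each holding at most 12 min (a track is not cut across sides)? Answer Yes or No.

No

Total = 94 min; ⌈94/12⌉ = 8.
The bound of 8 does not rule out 8, but exhaustive search shows no assignment into 8 tape sides of capacity 12 min exists — the minimum is 9.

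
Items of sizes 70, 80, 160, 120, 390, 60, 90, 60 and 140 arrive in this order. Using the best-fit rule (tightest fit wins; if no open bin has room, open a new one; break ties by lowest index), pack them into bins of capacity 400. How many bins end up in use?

  70 → bin 1 (new)  [load 70/400]
  80 → bin 1  [load 150/400]
  160 → bin 1  [load 310/400]
  120 → bin 2 (new)  [load 120/400]
  390 → bin 3 (new)  [load 390/400]
  60 → bin 1  [load 370/400]
  90 → bin 2  [load 210/400]
  60 → bin 2  [load 270/400]
  140 → bin 4 (new)  [load 140/400]
4 bins opened.

4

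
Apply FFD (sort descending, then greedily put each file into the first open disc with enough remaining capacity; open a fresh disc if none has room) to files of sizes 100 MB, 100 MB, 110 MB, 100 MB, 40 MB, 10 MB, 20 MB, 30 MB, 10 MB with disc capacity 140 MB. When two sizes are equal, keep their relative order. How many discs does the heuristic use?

4

Sorted descending: 110, 100, 100, 100, 40, 30, 20, 10, 10.
  110 → disc 1 (new)  [load 110/140]
  100 → disc 2 (new)  [load 100/140]
  100 → disc 3 (new)  [load 100/140]
  100 → disc 4 (new)  [load 100/140]
  40 → disc 2  [load 140/140]
  30 → disc 1  [load 140/140]
  20 → disc 3  [load 120/140]
  10 → disc 3  [load 130/140]
  10 → disc 3  [load 140/140]
4 discs opened.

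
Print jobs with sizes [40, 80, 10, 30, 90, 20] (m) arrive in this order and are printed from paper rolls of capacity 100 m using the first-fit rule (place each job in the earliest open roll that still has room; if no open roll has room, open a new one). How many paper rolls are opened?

  40 → roll 1 (new)  [load 40/100]
  80 → roll 2 (new)  [load 80/100]
  10 → roll 1  [load 50/100]
  30 → roll 1  [load 80/100]
  90 → roll 3 (new)  [load 90/100]
  20 → roll 1  [load 100/100]
3 paper rolls opened.

3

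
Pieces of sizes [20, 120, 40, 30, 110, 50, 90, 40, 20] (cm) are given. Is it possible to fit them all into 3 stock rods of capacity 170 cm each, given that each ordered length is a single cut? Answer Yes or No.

No

Total = 520 cm; ⌈520/170⌉ = 4.
At least 4 stock rods are required, but only 3 are allowed.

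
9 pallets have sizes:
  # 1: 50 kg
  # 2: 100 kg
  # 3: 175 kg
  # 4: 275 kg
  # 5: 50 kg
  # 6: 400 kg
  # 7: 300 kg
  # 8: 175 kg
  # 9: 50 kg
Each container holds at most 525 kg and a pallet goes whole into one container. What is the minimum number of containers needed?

Total = 400 + 300 + 275 + 175 + 175 + 100 + 50 + 50 + 50 = 1575 kg.
Lower bound: ⌈1575/525⌉ = 3 containers.
A packing using 4 containers:
  container 1: 400 + 100 = 500
  container 2: 300 + 175 + 50 = 525
  container 3: 275 + 175 + 50 = 500
  container 4: 50 = 50
No arrangement into 3 containers stays within capacity, so 4 is optimal.

4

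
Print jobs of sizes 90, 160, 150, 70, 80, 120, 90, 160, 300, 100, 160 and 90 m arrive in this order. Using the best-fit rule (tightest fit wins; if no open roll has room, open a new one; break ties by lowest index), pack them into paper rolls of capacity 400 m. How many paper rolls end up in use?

5

  90 → roll 1 (new)  [load 90/400]
  160 → roll 1  [load 250/400]
  150 → roll 1  [load 400/400]
  70 → roll 2 (new)  [load 70/400]
  80 → roll 2  [load 150/400]
  120 → roll 2  [load 270/400]
  90 → roll 2  [load 360/400]
  160 → roll 3 (new)  [load 160/400]
  300 → roll 4 (new)  [load 300/400]
  100 → roll 4  [load 400/400]
  160 → roll 3  [load 320/400]
  90 → roll 5 (new)  [load 90/400]
5 paper rolls opened.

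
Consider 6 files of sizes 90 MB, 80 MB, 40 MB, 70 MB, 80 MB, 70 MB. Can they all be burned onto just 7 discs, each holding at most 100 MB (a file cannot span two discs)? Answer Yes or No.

A valid assignment using 6 discs:
  disc 1: 90 = 90
  disc 2: 80 = 80
  disc 3: 80 = 80
  disc 4: 70 = 70
  disc 5: 70 = 70
  disc 6: 40 = 40
That uses only 6 ≤ 7, so 7 discs are enough.

Yes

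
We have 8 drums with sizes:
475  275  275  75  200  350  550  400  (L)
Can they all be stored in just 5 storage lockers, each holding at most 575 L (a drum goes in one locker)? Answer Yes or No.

A valid assignment using 5 storage lockers:
  locker 1: 550 = 550
  locker 2: 475 + 75 = 550
  locker 3: 400 = 400
  locker 4: 350 + 200 = 550
  locker 5: 275 + 275 = 550
Every load is within 575 L, so 5 storage lockers suffice.

Yes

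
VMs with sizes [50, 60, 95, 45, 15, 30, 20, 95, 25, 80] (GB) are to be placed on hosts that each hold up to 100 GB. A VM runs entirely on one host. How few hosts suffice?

6

Total = 95 + 95 + 80 + 60 + 50 + 45 + 30 + 25 + 20 + 15 = 515 GB.
Lower bound: ⌈515/100⌉ = 6 hosts.
A packing using 6 hosts:
  host 1: 95 = 95
  host 2: 95 = 95
  host 3: 80 + 20 = 100
  host 4: 60 + 30 = 90
  host 5: 50 + 45 = 95
  host 6: 25 + 15 = 40
This matches the lower bound, so 6 is optimal.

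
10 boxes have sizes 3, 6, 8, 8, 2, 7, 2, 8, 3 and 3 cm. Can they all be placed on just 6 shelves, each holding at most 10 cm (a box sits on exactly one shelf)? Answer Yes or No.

Yes

A valid assignment using 6 shelves:
  shelf 1: 8 + 2 = 10
  shelf 2: 8 + 2 = 10
  shelf 3: 8 = 8
  shelf 4: 7 + 3 = 10
  shelf 5: 6 + 3 = 9
  shelf 6: 3 = 3
Every load is within 10 cm, so 6 shelves suffice.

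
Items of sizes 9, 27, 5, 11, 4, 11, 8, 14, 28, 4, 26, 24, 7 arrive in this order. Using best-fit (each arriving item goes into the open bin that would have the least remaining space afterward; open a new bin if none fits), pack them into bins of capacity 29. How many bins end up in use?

7

  9 → bin 1 (new)  [load 9/29]
  27 → bin 2 (new)  [load 27/29]
  5 → bin 1  [load 14/29]
  11 → bin 1  [load 25/29]
  4 → bin 1  [load 29/29]
  11 → bin 3 (new)  [load 11/29]
  8 → bin 3  [load 19/29]
  14 → bin 4 (new)  [load 14/29]
  28 → bin 5 (new)  [load 28/29]
  4 → bin 3  [load 23/29]
  26 → bin 6 (new)  [load 26/29]
  24 → bin 7 (new)  [load 24/29]
  7 → bin 4  [load 21/29]
7 bins opened.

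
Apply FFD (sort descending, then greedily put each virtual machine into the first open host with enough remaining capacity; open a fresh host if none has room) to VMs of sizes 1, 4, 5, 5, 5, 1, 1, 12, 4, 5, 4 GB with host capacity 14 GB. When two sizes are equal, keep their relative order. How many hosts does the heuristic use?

Sorted descending: 12, 5, 5, 5, 5, 4, 4, 4, 1, 1, 1.
  12 → host 1 (new)  [load 12/14]
  5 → host 2 (new)  [load 5/14]
  5 → host 2  [load 10/14]
  5 → host 3 (new)  [load 5/14]
  5 → host 3  [load 10/14]
  4 → host 2  [load 14/14]
  4 → host 3  [load 14/14]
  4 → host 4 (new)  [load 4/14]
  1 → host 1  [load 13/14]
  1 → host 1  [load 14/14]
  1 → host 4  [load 5/14]
4 hosts opened.

4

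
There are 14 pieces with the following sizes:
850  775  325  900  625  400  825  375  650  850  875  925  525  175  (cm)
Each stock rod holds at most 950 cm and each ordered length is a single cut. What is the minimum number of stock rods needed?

Total = 925 + 900 + 875 + 850 + 850 + 825 + 775 + 650 + 625 + 525 + 400 + 375 + 325 + 175 = 9075 cm.
Lower bound: ⌈9075/950⌉ = 10 stock rods.
A packing using 11 stock rods:
  stock rod 1: 925 = 925
  stock rod 2: 900 = 900
  stock rod 3: 875 = 875
  stock rod 4: 850 = 850
  stock rod 5: 850 = 850
  stock rod 6: 825 = 825
  stock rod 7: 775 + 175 = 950
  stock rod 8: 650 = 650
  stock rod 9: 625 + 325 = 950
  stock rod 10: 525 + 400 = 925
  stock rod 11: 375 = 375
No arrangement into 10 stock rods stays within capacity, so 11 is optimal.

11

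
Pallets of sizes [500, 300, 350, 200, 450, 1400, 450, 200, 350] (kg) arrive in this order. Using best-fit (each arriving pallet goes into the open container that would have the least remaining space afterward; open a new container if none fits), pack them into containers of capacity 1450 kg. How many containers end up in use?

3

  500 → container 1 (new)  [load 500/1450]
  300 → container 1  [load 800/1450]
  350 → container 1  [load 1150/1450]
  200 → container 1  [load 1350/1450]
  450 → container 2 (new)  [load 450/1450]
  1400 → container 3 (new)  [load 1400/1450]
  450 → container 2  [load 900/1450]
  200 → container 2  [load 1100/1450]
  350 → container 2  [load 1450/1450]
3 containers opened.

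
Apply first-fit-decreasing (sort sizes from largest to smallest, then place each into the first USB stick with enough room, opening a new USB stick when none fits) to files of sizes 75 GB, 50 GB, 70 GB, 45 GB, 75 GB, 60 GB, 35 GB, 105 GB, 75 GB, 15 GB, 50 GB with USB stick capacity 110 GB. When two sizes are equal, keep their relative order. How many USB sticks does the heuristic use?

Sorted descending: 105, 75, 75, 75, 70, 60, 50, 50, 45, 35, 15.
  105 → USB stick 1 (new)  [load 105/110]
  75 → USB stick 2 (new)  [load 75/110]
  75 → USB stick 3 (new)  [load 75/110]
  75 → USB stick 4 (new)  [load 75/110]
  70 → USB stick 5 (new)  [load 70/110]
  60 → USB stick 6 (new)  [load 60/110]
  50 → USB stick 6  [load 110/110]
  50 → USB stick 7 (new)  [load 50/110]
  45 → USB stick 7  [load 95/110]
  35 → USB stick 2  [load 110/110]
  15 → USB stick 3  [load 90/110]
7 USB sticks opened.

7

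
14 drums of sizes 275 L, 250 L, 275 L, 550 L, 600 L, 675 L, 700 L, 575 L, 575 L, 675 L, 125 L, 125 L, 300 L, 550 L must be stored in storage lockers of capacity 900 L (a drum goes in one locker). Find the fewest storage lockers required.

8

Total = 700 + 675 + 675 + 600 + 575 + 575 + 550 + 550 + 300 + 275 + 275 + 250 + 125 + 125 = 6250 L.
Lower bound: ⌈6250/900⌉ = 7 storage lockers.
Also, 8 drums each exceed 450 L, and no two of those can share a locker, so at least 8 storage lockers are needed.
A packing using 8 storage lockers:
  locker 1: 700 + 125 = 825
  locker 2: 675 + 125 = 800
  locker 3: 675 = 675
  locker 4: 600 + 300 = 900
  locker 5: 575 + 275 = 850
  locker 6: 575 + 275 = 850
  locker 7: 550 + 250 = 800
  locker 8: 550 = 550
This matches the lower bound, so 8 is optimal.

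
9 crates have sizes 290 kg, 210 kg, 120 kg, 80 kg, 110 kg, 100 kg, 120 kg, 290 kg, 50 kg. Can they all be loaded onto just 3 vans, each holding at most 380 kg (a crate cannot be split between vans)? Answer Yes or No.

No

Total = 1370 kg; ⌈1370/380⌉ = 4.
At least 4 vans are required, but only 3 are allowed.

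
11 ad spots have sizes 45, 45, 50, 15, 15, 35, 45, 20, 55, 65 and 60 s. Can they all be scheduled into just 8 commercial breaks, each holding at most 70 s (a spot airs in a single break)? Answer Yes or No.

Yes

A valid assignment using 8 commercial breaks:
  break 1: 65 = 65
  break 2: 60 = 60
  break 3: 55 + 15 = 70
  break 4: 50 + 20 = 70
  break 5: 45 + 15 = 60
  break 6: 45 = 45
  break 7: 45 = 45
  break 8: 35 = 35
Every load is within 70 s, so 8 commercial breaks suffice.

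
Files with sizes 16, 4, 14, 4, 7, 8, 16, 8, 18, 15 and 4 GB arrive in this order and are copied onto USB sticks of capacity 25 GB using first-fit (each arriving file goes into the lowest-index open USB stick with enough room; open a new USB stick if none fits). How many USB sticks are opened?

5

  16 → USB stick 1 (new)  [load 16/25]
  4 → USB stick 1  [load 20/25]
  14 → USB stick 2 (new)  [load 14/25]
  4 → USB stick 1  [load 24/25]
  7 → USB stick 2  [load 21/25]
  8 → USB stick 3 (new)  [load 8/25]
  16 → USB stick 3  [load 24/25]
  8 → USB stick 4 (new)  [load 8/25]
  18 → USB stick 5 (new)  [load 18/25]
  15 → USB stick 4  [load 23/25]
  4 → USB stick 2  [load 25/25]
5 USB sticks opened.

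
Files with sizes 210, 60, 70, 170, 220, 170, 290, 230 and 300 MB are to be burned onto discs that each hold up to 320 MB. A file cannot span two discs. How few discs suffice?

Total = 300 + 290 + 230 + 220 + 210 + 170 + 170 + 70 + 60 = 1720 MB.
Lower bound: ⌈1720/320⌉ = 6 discs.
Also, 7 files each exceed 160 MB, and no two of those can share a disc, so at least 7 discs are needed.
A packing using 7 discs:
  disc 1: 300 = 300
  disc 2: 290 = 290
  disc 3: 230 + 70 = 300
  disc 4: 220 + 60 = 280
  disc 5: 210 = 210
  disc 6: 170 = 170
  disc 7: 170 = 170
This matches the lower bound, so 7 is optimal.

7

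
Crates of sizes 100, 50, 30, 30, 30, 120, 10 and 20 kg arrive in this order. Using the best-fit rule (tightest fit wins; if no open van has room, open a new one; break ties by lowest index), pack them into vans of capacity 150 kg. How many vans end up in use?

  100 → van 1 (new)  [load 100/150]
  50 → van 1  [load 150/150]
  30 → van 2 (new)  [load 30/150]
  30 → van 2  [load 60/150]
  30 → van 2  [load 90/150]
  120 → van 3 (new)  [load 120/150]
  10 → van 3  [load 130/150]
  20 → van 3  [load 150/150]
3 vans opened.

3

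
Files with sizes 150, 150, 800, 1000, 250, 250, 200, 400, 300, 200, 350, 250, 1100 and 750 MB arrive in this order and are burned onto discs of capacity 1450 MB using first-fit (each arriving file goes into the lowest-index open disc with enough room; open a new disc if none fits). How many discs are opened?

5

  150 → disc 1 (new)  [load 150/1450]
  150 → disc 1  [load 300/1450]
  800 → disc 1  [load 1100/1450]
  1000 → disc 2 (new)  [load 1000/1450]
  250 → disc 1  [load 1350/1450]
  250 → disc 2  [load 1250/1450]
  200 → disc 2  [load 1450/1450]
  400 → disc 3 (new)  [load 400/1450]
  300 → disc 3  [load 700/1450]
  200 → disc 3  [load 900/1450]
  350 → disc 3  [load 1250/1450]
  250 → disc 4 (new)  [load 250/1450]
  1100 → disc 4  [load 1350/1450]
  750 → disc 5 (new)  [load 750/1450]
5 discs opened.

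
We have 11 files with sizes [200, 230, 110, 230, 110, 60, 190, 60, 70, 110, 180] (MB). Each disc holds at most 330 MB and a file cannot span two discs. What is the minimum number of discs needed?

6

Total = 230 + 230 + 200 + 190 + 180 + 110 + 110 + 110 + 70 + 60 + 60 = 1550 MB.
Lower bound: ⌈1550/330⌉ = 5 discs.
A packing using 6 discs:
  disc 1: 230 + 70 = 300
  disc 2: 230 + 60 = 290
  disc 3: 200 + 110 = 310
  disc 4: 190 + 110 = 300
  disc 5: 180 + 110 = 290
  disc 6: 60 = 60
No arrangement into 5 discs stays within capacity, so 6 is optimal.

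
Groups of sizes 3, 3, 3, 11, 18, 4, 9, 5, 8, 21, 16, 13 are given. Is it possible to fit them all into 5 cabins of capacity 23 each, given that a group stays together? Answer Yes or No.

No

Total = 114; ⌈114/23⌉ = 5.
The bound of 5 does not rule out 5, but exhaustive search shows no assignment into 5 cabins of capacity 23 exists — the minimum is 6.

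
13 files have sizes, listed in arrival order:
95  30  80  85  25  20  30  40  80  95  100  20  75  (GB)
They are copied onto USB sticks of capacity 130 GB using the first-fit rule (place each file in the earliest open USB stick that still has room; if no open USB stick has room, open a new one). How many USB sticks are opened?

  95 → USB stick 1 (new)  [load 95/130]
  30 → USB stick 1  [load 125/130]
  80 → USB stick 2 (new)  [load 80/130]
  85 → USB stick 3 (new)  [load 85/130]
  25 → USB stick 2  [load 105/130]
  20 → USB stick 2  [load 125/130]
  30 → USB stick 3  [load 115/130]
  40 → USB stick 4 (new)  [load 40/130]
  80 → USB stick 4  [load 120/130]
  95 → USB stick 5 (new)  [load 95/130]
  100 → USB stick 6 (new)  [load 100/130]
  20 → USB stick 5  [load 115/130]
  75 → USB stick 7 (new)  [load 75/130]
7 USB sticks opened.

7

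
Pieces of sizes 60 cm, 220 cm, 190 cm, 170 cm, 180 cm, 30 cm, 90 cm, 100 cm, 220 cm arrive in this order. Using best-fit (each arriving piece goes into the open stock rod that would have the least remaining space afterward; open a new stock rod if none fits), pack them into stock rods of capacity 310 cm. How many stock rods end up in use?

  60 → stock rod 1 (new)  [load 60/310]
  220 → stock rod 1  [load 280/310]
  190 → stock rod 2 (new)  [load 190/310]
  170 → stock rod 3 (new)  [load 170/310]
  180 → stock rod 4 (new)  [load 180/310]
  30 → stock rod 1  [load 310/310]
  90 → stock rod 2  [load 280/310]
  100 → stock rod 4  [load 280/310]
  220 → stock rod 5 (new)  [load 220/310]
5 stock rods opened.

5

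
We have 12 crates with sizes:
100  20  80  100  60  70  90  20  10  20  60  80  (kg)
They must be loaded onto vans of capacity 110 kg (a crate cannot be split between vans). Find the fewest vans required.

8

Total = 100 + 100 + 90 + 80 + 80 + 70 + 60 + 60 + 20 + 20 + 20 + 10 = 710 kg.
Lower bound: ⌈710/110⌉ = 7 vans.
Also, 8 crates each exceed 55 kg, and no two of those can share a van, so at least 8 vans are needed.
A packing using 8 vans:
  van 1: 100 + 10 = 110
  van 2: 100 = 100
  van 3: 90 + 20 = 110
  van 4: 80 + 20 = 100
  van 5: 80 + 20 = 100
  van 6: 70 = 70
  van 7: 60 = 60
  van 8: 60 = 60
This matches the lower bound, so 8 is optimal.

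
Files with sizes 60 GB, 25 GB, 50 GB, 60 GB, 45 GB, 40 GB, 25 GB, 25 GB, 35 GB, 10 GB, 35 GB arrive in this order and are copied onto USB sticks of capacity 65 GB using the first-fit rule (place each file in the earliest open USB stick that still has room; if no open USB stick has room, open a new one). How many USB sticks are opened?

8

  60 → USB stick 1 (new)  [load 60/65]
  25 → USB stick 2 (new)  [load 25/65]
  50 → USB stick 3 (new)  [load 50/65]
  60 → USB stick 4 (new)  [load 60/65]
  45 → USB stick 5 (new)  [load 45/65]
  40 → USB stick 2  [load 65/65]
  25 → USB stick 6 (new)  [load 25/65]
  25 → USB stick 6  [load 50/65]
  35 → USB stick 7 (new)  [load 35/65]
  10 → USB stick 3  [load 60/65]
  35 → USB stick 8 (new)  [load 35/65]
8 USB sticks opened.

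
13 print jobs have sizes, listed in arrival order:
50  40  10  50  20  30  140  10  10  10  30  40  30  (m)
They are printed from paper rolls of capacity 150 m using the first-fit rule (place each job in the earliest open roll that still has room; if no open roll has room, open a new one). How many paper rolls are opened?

4

  50 → roll 1 (new)  [load 50/150]
  40 → roll 1  [load 90/150]
  10 → roll 1  [load 100/150]
  50 → roll 1  [load 150/150]
  20 → roll 2 (new)  [load 20/150]
  30 → roll 2  [load 50/150]
  140 → roll 3 (new)  [load 140/150]
  10 → roll 2  [load 60/150]
  10 → roll 2  [load 70/150]
  10 → roll 2  [load 80/150]
  30 → roll 2  [load 110/150]
  40 → roll 2  [load 150/150]
  30 → roll 4 (new)  [load 30/150]
4 paper rolls opened.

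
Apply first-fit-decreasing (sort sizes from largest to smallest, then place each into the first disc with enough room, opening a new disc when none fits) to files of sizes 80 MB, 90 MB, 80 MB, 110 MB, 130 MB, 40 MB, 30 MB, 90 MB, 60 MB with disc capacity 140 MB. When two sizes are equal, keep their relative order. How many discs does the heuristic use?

Sorted descending: 130, 110, 90, 90, 80, 80, 60, 40, 30.
  130 → disc 1 (new)  [load 130/140]
  110 → disc 2 (new)  [load 110/140]
  90 → disc 3 (new)  [load 90/140]
  90 → disc 4 (new)  [load 90/140]
  80 → disc 5 (new)  [load 80/140]
  80 → disc 6 (new)  [load 80/140]
  60 → disc 5  [load 140/140]
  40 → disc 3  [load 130/140]
  30 → disc 2  [load 140/140]
6 discs opened.

6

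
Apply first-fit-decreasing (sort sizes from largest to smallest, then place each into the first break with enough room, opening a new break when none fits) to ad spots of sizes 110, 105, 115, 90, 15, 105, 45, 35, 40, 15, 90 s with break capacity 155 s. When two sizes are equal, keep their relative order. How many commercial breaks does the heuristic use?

6

Sorted descending: 115, 110, 105, 105, 90, 90, 45, 40, 35, 15, 15.
  115 → break 1 (new)  [load 115/155]
  110 → break 2 (new)  [load 110/155]
  105 → break 3 (new)  [load 105/155]
  105 → break 4 (new)  [load 105/155]
  90 → break 5 (new)  [load 90/155]
  90 → break 6 (new)  [load 90/155]
  45 → break 2  [load 155/155]
  40 → break 1  [load 155/155]
  35 → break 3  [load 140/155]
  15 → break 3  [load 155/155]
  15 → break 4  [load 120/155]
6 commercial breaks opened.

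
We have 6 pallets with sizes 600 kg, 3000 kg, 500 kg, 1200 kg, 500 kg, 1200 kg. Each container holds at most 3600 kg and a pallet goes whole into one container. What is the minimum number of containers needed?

Total = 3000 + 1200 + 1200 + 600 + 500 + 500 = 7000 kg.
Lower bound: ⌈7000/3600⌉ = 2 containers.
A packing using 2 containers:
  container 1: 3000 + 600 = 3600
  container 2: 1200 + 1200 + 500 + 500 = 3400
This matches the lower bound, so 2 is optimal.

2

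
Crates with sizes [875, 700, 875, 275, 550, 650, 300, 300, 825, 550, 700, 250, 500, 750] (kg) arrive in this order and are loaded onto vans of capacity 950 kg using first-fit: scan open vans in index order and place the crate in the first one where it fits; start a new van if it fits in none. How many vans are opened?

10

  875 → van 1 (new)  [load 875/950]
  700 → van 2 (new)  [load 700/950]
  875 → van 3 (new)  [load 875/950]
  275 → van 4 (new)  [load 275/950]
  550 → van 4  [load 825/950]
  650 → van 5 (new)  [load 650/950]
  300 → van 5  [load 950/950]
  300 → van 6 (new)  [load 300/950]
  825 → van 7 (new)  [load 825/950]
  550 → van 6  [load 850/950]
  700 → van 8 (new)  [load 700/950]
  250 → van 2  [load 950/950]
  500 → van 9 (new)  [load 500/950]
  750 → van 10 (new)  [load 750/950]
10 vans opened.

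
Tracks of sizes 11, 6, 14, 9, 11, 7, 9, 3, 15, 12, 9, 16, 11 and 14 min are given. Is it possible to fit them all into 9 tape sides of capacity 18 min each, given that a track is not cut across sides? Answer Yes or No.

Total = 147 min; ⌈147/18⌉ = 9.
The bound of 9 does not rule out 9, but exhaustive search shows no assignment into 9 tape sides of capacity 18 min exists — the minimum is 10.

No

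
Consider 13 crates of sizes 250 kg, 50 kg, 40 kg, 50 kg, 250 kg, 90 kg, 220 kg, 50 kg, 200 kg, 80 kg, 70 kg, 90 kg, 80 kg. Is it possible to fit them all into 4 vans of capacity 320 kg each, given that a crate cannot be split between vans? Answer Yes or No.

Total = 1520 kg; ⌈1520/320⌉ = 5.
At least 5 vans are required, but only 4 are allowed.

No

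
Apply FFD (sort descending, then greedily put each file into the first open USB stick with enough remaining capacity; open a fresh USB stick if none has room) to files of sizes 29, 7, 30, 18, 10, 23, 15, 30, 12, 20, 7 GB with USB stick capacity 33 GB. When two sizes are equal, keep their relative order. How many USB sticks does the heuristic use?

7

Sorted descending: 30, 30, 29, 23, 20, 18, 15, 12, 10, 7, 7.
  30 → USB stick 1 (new)  [load 30/33]
  30 → USB stick 2 (new)  [load 30/33]
  29 → USB stick 3 (new)  [load 29/33]
  23 → USB stick 4 (new)  [load 23/33]
  20 → USB stick 5 (new)  [load 20/33]
  18 → USB stick 6 (new)  [load 18/33]
  15 → USB stick 6  [load 33/33]
  12 → USB stick 5  [load 32/33]
  10 → USB stick 4  [load 33/33]
  7 → USB stick 7 (new)  [load 7/33]
  7 → USB stick 7  [load 14/33]
7 USB sticks opened.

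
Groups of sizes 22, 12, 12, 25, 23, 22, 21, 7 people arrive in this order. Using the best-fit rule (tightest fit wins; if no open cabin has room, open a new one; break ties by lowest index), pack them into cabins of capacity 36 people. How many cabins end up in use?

5

  22 → cabin 1 (new)  [load 22/36]
  12 → cabin 1  [load 34/36]
  12 → cabin 2 (new)  [load 12/36]
  25 → cabin 3 (new)  [load 25/36]
  23 → cabin 2  [load 35/36]
  22 → cabin 4 (new)  [load 22/36]
  21 → cabin 5 (new)  [load 21/36]
  7 → cabin 3  [load 32/36]
5 cabins opened.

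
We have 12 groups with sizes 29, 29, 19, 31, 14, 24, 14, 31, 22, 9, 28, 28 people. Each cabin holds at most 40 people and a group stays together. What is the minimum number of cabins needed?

9

Total = 31 + 31 + 29 + 29 + 28 + 28 + 24 + 22 + 19 + 14 + 14 + 9 = 278 people.
Lower bound: ⌈278/40⌉ = 7 cabins.
Also, 8 groups each exceed 20 people, and no two of those can share a cabin, so at least 8 cabins are needed.
A packing using 9 cabins:
  cabin 1: 31 + 9 = 40
  cabin 2: 31 = 31
  cabin 3: 29 = 29
  cabin 4: 29 = 29
  cabin 5: 28 = 28
  cabin 6: 28 = 28
  cabin 7: 24 + 14 = 38
  cabin 8: 22 + 14 = 36
  cabin 9: 19 = 19
No arrangement into 8 cabins stays within capacity, so 9 is optimal.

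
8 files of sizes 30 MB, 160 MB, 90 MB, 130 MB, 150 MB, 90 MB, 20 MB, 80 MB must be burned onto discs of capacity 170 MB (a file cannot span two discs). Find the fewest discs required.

5

Total = 160 + 150 + 130 + 90 + 90 + 80 + 30 + 20 = 750 MB.
Lower bound: ⌈750/170⌉ = 5 discs.
A packing using 5 discs:
  disc 1: 160 = 160
  disc 2: 150 + 20 = 170
  disc 3: 130 + 30 = 160
  disc 4: 90 + 80 = 170
  disc 5: 90 = 90
This matches the lower bound, so 5 is optimal.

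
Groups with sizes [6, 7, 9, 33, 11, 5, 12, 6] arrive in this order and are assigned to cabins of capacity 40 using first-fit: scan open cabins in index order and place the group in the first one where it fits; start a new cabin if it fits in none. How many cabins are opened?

3

  6 → cabin 1 (new)  [load 6/40]
  7 → cabin 1  [load 13/40]
  9 → cabin 1  [load 22/40]
  33 → cabin 2 (new)  [load 33/40]
  11 → cabin 1  [load 33/40]
  5 → cabin 1  [load 38/40]
  12 → cabin 3 (new)  [load 12/40]
  6 → cabin 2  [load 39/40]
3 cabins opened.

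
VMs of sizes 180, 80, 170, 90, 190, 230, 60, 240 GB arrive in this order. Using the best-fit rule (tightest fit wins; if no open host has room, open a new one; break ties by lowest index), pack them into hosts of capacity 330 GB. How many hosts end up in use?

  180 → host 1 (new)  [load 180/330]
  80 → host 1  [load 260/330]
  170 → host 2 (new)  [load 170/330]
  90 → host 2  [load 260/330]
  190 → host 3 (new)  [load 190/330]
  230 → host 4 (new)  [load 230/330]
  60 → host 1  [load 320/330]
  240 → host 5 (new)  [load 240/330]
5 hosts opened.

5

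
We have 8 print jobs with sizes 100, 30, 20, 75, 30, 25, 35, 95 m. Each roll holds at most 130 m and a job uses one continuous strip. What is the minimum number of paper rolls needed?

4

Total = 100 + 95 + 75 + 35 + 30 + 30 + 25 + 20 = 410 m.
Lower bound: ⌈410/130⌉ = 4 paper rolls.
A packing using 4 paper rolls:
  roll 1: 100 + 30 = 130
  roll 2: 95 + 35 = 130
  roll 3: 75 + 30 + 25 = 130
  roll 4: 20 = 20
This matches the lower bound, so 4 is optimal.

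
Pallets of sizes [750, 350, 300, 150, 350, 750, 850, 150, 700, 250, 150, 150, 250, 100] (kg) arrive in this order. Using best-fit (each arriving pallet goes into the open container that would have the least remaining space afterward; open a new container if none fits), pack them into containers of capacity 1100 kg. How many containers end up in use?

  750 → container 1 (new)  [load 750/1100]
  350 → container 1  [load 1100/1100]
  300 → container 2 (new)  [load 300/1100]
  150 → container 2  [load 450/1100]
  350 → container 2  [load 800/1100]
  750 → container 3 (new)  [load 750/1100]
  850 → container 4 (new)  [load 850/1100]
  150 → container 4  [load 1000/1100]
  700 → container 5 (new)  [load 700/1100]
  250 → container 2  [load 1050/1100]
  150 → container 3  [load 900/1100]
  150 → container 3  [load 1050/1100]
  250 → container 5  [load 950/1100]
  100 → container 4  [load 1100/1100]
5 containers opened.

5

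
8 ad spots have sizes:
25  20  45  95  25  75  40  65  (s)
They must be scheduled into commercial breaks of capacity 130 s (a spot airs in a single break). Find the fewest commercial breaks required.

Total = 95 + 75 + 65 + 45 + 40 + 25 + 25 + 20 = 390 s.
Lower bound: ⌈390/130⌉ = 3 commercial breaks.
A packing using 4 commercial breaks:
  break 1: 95 + 25 = 120
  break 2: 75 + 45 = 120
  break 3: 65 + 40 + 25 = 130
  break 4: 20 = 20
No arrangement into 3 commercial breaks stays within capacity, so 4 is optimal.

4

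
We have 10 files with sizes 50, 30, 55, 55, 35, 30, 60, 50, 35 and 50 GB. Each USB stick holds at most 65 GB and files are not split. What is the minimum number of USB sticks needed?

8

Total = 60 + 55 + 55 + 50 + 50 + 50 + 35 + 35 + 30 + 30 = 450 GB.
Lower bound: ⌈450/65⌉ = 7 USB sticks.
Also, 8 files each exceed 65/2 GB, and no two of those can share a USB stick, so at least 8 USB sticks are needed.
A packing using 8 USB sticks:
  USB stick 1: 60 = 60
  USB stick 2: 55 = 55
  USB stick 3: 55 = 55
  USB stick 4: 50 = 50
  USB stick 5: 50 = 50
  USB stick 6: 50 = 50
  USB stick 7: 35 + 30 = 65
  USB stick 8: 35 + 30 = 65
This matches the lower bound, so 8 is optimal.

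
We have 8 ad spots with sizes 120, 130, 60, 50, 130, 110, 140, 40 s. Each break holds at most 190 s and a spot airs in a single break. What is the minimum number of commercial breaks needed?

5

Total = 140 + 130 + 130 + 120 + 110 + 60 + 50 + 40 = 780 s.
Lower bound: ⌈780/190⌉ = 5 commercial breaks.
A packing using 5 commercial breaks:
  break 1: 140 + 50 = 190
  break 2: 130 + 60 = 190
  break 3: 130 + 40 = 170
  break 4: 120 = 120
  break 5: 110 = 110
This matches the lower bound, so 5 is optimal.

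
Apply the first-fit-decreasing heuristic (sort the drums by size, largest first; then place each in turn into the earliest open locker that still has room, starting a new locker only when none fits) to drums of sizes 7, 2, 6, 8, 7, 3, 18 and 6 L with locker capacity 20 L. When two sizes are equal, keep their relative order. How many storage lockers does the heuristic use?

Sorted descending: 18, 8, 7, 7, 6, 6, 3, 2.
  18 → locker 1 (new)  [load 18/20]
  8 → locker 2 (new)  [load 8/20]
  7 → locker 2  [load 15/20]
  7 → locker 3 (new)  [load 7/20]
  6 → locker 3  [load 13/20]
  6 → locker 3  [load 19/20]
  3 → locker 2  [load 18/20]
  2 → locker 1  [load 20/20]
3 storage lockers opened.

3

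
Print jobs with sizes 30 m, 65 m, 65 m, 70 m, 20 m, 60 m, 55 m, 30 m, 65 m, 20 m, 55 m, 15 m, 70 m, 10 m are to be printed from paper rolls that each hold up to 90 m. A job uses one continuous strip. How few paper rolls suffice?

8

Total = 70 + 70 + 65 + 65 + 65 + 60 + 55 + 55 + 30 + 30 + 20 + 20 + 15 + 10 = 630 m.
Lower bound: ⌈630/90⌉ = 7 paper rolls.
Also, 8 print jobs each exceed 45 m, and no two of those can share a roll, so at least 8 paper rolls are needed.
A packing using 8 paper rolls:
  roll 1: 70 + 20 = 90
  roll 2: 70 + 20 = 90
  roll 3: 65 + 15 + 10 = 90
  roll 4: 65 = 65
  roll 5: 65 = 65
  roll 6: 60 + 30 = 90
  roll 7: 55 + 30 = 85
  roll 8: 55 = 55
This matches the lower bound, so 8 is optimal.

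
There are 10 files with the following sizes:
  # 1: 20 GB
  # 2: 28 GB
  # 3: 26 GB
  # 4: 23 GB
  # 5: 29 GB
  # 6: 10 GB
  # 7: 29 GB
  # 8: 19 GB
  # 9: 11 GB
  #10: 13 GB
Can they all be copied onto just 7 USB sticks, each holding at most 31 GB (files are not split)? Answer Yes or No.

No

Total = 208 GB; ⌈208/31⌉ = 7.
The bound of 7 does not rule out 7, but exhaustive search shows no assignment into 7 USB sticks of capacity 31 GB exists — the minimum is 8.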